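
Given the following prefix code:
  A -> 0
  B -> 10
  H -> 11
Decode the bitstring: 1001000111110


Decoding step by step:
Bits 10 -> B
Bits 0 -> A
Bits 10 -> B
Bits 0 -> A
Bits 0 -> A
Bits 11 -> H
Bits 11 -> H
Bits 10 -> B


Decoded message: BABAAHHB


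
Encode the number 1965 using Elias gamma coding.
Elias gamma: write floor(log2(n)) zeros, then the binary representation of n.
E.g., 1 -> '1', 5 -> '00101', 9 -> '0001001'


num_bits = floor(log2(1965)) + 1 = 11
leading_zeros = num_bits - 1 = 10
binary(1965) = 11110101101

Elias gamma(1965) = '0000000000' + '11110101101' = 000000000011110101101 (21 bits)


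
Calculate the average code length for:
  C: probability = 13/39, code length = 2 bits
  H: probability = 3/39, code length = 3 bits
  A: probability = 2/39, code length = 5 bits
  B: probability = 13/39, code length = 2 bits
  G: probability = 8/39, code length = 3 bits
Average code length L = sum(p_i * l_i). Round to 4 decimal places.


Weighted contributions p_i * l_i:
  C: (13/39) * 2 = 26/39
  H: (3/39) * 3 = 9/39
  A: (2/39) * 5 = 10/39
  B: (13/39) * 2 = 26/39
  G: (8/39) * 3 = 24/39
Sum = (26 + 9 + 10 + 26 + 24)/39 = 95/39

L = 95/39 = 2.4359 bits/symbol


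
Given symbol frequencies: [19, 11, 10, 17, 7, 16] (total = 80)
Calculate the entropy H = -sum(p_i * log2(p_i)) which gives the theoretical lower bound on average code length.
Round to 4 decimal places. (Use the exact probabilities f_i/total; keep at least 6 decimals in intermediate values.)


Per-symbol terms -p_i * log2(p_i) with p_i = f_i/80:
  p = 19/80 = 0.237500: log2(p) = -2.074001, -p*log2(p) = 0.492575
  p = 11/80 = 0.137500: log2(p) = -2.862496, -p*log2(p) = 0.393593
  p = 10/80 = 0.125000: log2(p) = -3.000000, -p*log2(p) = 0.375000
  p = 17/80 = 0.212500: log2(p) = -2.234465, -p*log2(p) = 0.474824
  p = 7/80 = 0.087500: log2(p) = -3.514573, -p*log2(p) = 0.307525
  p = 16/80 = 0.200000: log2(p) = -2.321928, -p*log2(p) = 0.464386
H = 0.492575 + 0.393593 + 0.375000 + 0.474824 + 0.307525 + 0.464386 = 2.507903

H = 2.5079 bits/symbol


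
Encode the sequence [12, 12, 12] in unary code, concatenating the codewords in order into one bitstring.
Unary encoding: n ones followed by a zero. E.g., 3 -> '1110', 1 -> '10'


Encode each number as n ones followed by a terminating 0:
  12 -> 1111111111110 (13 bits)
  12 -> 1111111111110 (13 bits)
  12 -> 1111111111110 (13 bits)
Total length = 13 + 13 + 13 = 39 bits.

Unary([12, 12, 12]) = 111111111111011111111111101111111111110 (39 bits)


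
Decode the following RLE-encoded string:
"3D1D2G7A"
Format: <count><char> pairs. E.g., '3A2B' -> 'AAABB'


Expanding each <count><char> pair:
  3D -> 'DDD'
  1D -> 'D'
  2G -> 'GG'
  7A -> 'AAAAAAA'

Decoded = DDDDGGAAAAAAA


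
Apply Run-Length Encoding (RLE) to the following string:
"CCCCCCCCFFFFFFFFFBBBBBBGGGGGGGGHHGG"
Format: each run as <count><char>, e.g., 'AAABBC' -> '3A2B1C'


Scanning runs left to right:
  i=0: run of 'C' x 8 -> '8C'
  i=8: run of 'F' x 9 -> '9F'
  i=17: run of 'B' x 6 -> '6B'
  i=23: run of 'G' x 8 -> '8G'
  i=31: run of 'H' x 2 -> '2H'
  i=33: run of 'G' x 2 -> '2G'

RLE = 8C9F6B8G2H2G


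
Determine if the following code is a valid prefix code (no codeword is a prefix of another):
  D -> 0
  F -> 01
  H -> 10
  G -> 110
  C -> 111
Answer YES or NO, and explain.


Checking each pair (does one codeword prefix another?):
  D='0' vs F='01': prefix -- VIOLATION

NO -- this is NOT a valid prefix code. D (0) is a prefix of F (01).


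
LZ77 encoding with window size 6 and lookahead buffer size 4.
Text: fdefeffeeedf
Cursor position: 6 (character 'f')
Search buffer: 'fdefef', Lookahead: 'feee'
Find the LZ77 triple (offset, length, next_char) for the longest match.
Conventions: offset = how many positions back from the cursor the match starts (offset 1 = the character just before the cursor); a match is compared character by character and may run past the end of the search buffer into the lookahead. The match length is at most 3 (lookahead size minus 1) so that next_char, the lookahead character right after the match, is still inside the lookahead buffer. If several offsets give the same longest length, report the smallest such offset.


Try each offset into the search buffer:
  offset=1 (pos 5, char 'f'): match length 1
  offset=2 (pos 4, char 'e'): match length 0
  offset=3 (pos 3, char 'f'): match length 2
  offset=4 (pos 2, char 'e'): match length 0
  offset=5 (pos 1, char 'd'): match length 0
  offset=6 (pos 0, char 'f'): match length 1
Longest match has length 2 at offset 3.
next_char = character at position 6 + 2 = 8 -> 'e'

Best match: offset=3, length=2 (matching 'fe' starting at position 3)
LZ77 triple: (3, 2, 'e')


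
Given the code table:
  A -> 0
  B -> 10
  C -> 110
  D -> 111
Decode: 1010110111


Decoding:
10 -> B
10 -> B
110 -> C
111 -> D


Result: BBCD


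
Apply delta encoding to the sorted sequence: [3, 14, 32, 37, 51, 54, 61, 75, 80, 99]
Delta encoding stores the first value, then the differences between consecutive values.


First value: 3
Deltas:
  14 - 3 = 11
  32 - 14 = 18
  37 - 32 = 5
  51 - 37 = 14
  54 - 51 = 3
  61 - 54 = 7
  75 - 61 = 14
  80 - 75 = 5
  99 - 80 = 19


Delta encoded: [3, 11, 18, 5, 14, 3, 7, 14, 5, 19]


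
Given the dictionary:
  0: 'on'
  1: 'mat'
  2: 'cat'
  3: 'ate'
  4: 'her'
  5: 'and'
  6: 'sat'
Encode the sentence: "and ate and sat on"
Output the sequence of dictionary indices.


Look up each word in the dictionary:
  'and' -> 5
  'ate' -> 3
  'and' -> 5
  'sat' -> 6
  'on' -> 0

Encoded: [5, 3, 5, 6, 0]


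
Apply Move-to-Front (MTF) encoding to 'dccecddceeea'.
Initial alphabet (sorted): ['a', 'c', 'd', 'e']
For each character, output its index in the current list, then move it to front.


MTF encoding:
'd': index 2 in ['a', 'c', 'd', 'e'] -> ['d', 'a', 'c', 'e']
'c': index 2 in ['d', 'a', 'c', 'e'] -> ['c', 'd', 'a', 'e']
'c': index 0 in ['c', 'd', 'a', 'e'] -> ['c', 'd', 'a', 'e']
'e': index 3 in ['c', 'd', 'a', 'e'] -> ['e', 'c', 'd', 'a']
'c': index 1 in ['e', 'c', 'd', 'a'] -> ['c', 'e', 'd', 'a']
'd': index 2 in ['c', 'e', 'd', 'a'] -> ['d', 'c', 'e', 'a']
'd': index 0 in ['d', 'c', 'e', 'a'] -> ['d', 'c', 'e', 'a']
'c': index 1 in ['d', 'c', 'e', 'a'] -> ['c', 'd', 'e', 'a']
'e': index 2 in ['c', 'd', 'e', 'a'] -> ['e', 'c', 'd', 'a']
'e': index 0 in ['e', 'c', 'd', 'a'] -> ['e', 'c', 'd', 'a']
'e': index 0 in ['e', 'c', 'd', 'a'] -> ['e', 'c', 'd', 'a']
'a': index 3 in ['e', 'c', 'd', 'a'] -> ['a', 'e', 'c', 'd']


Output: [2, 2, 0, 3, 1, 2, 0, 1, 2, 0, 0, 3]


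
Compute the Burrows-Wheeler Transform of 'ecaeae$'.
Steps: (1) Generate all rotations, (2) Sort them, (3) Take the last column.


Rotations (sorted):
  0: $ecaeae -> last char: e
  1: ae$ecae -> last char: e
  2: aeae$ec -> last char: c
  3: caeae$e -> last char: e
  4: e$ecaea -> last char: a
  5: eae$eca -> last char: a
  6: ecaeae$ -> last char: $


BWT = eeceaa$


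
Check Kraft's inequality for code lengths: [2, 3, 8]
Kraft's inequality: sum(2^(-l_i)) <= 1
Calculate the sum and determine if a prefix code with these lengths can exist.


Sum = 2^(-2) + 2^(-3) + 2^(-8)
    = 0.25 + 0.125 + 0.00390625
    = 97/256 = 0.37890625
Since 0.37890625 <= 1, Kraft's inequality IS satisfied.
A prefix code with these lengths CAN exist.

Kraft sum = 0.37890625. Satisfied.


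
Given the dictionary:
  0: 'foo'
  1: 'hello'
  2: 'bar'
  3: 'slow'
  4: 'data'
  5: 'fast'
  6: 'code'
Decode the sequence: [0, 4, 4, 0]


Look up each index in the dictionary:
  0 -> 'foo'
  4 -> 'data'
  4 -> 'data'
  0 -> 'foo'

Decoded: "foo data data foo"


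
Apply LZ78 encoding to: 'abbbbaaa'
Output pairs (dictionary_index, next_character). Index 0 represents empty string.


LZ78 encoding steps:
Dictionary: {0: ''}
Step 1: w='' (idx 0), next='a' -> output (0, 'a'), add 'a' as idx 1
Step 2: w='' (idx 0), next='b' -> output (0, 'b'), add 'b' as idx 2
Step 3: w='b' (idx 2), next='b' -> output (2, 'b'), add 'bb' as idx 3
Step 4: w='b' (idx 2), next='a' -> output (2, 'a'), add 'ba' as idx 4
Step 5: w='a' (idx 1), next='a' -> output (1, 'a'), add 'aa' as idx 5


Encoded: [(0, 'a'), (0, 'b'), (2, 'b'), (2, 'a'), (1, 'a')]


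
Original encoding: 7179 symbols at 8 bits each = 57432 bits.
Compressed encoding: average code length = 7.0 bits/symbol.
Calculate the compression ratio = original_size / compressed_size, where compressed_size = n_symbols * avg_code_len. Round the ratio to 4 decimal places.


original_size = n_symbols * orig_bits = 7179 * 8 = 57432 bits
compressed_size = n_symbols * avg_code_len = 7179 * 7.0 = 50253.0 bits
ratio = original_size / compressed_size = 57432 / 50253.0 = 1.1429

Compression ratio = 1.1429


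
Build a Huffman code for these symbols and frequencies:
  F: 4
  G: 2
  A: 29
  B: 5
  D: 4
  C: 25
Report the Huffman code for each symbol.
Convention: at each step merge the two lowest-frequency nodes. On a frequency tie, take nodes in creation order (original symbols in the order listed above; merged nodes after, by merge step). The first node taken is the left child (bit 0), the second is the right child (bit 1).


Huffman tree construction:
Step 1: Merge G(2) + F(4) = 6
Step 2: Merge D(4) + B(5) = 9
Step 3: Merge (G+F)(6) + (D+B)(9) = 15
Step 4: Merge ((G+F)+(D+B))(15) + C(25) = 40
Step 5: Merge A(29) + (((G+F)+(D+B))+C)(40) = 69
Read each symbol's code off the tree from the root (left child = 0, right child = 1).

Codes:
  F: 1001 (length 4)
  G: 1000 (length 4)
  A: 0 (length 1)
  B: 1011 (length 4)
  D: 1010 (length 4)
  C: 11 (length 2)
Average code length: 139/69 = 2.0145 bits/symbol


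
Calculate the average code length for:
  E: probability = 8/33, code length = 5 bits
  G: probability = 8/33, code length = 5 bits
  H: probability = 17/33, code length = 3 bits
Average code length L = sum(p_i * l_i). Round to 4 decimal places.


Weighted contributions p_i * l_i:
  E: (8/33) * 5 = 40/33
  G: (8/33) * 5 = 40/33
  H: (17/33) * 3 = 51/33
Sum = (40 + 40 + 51)/33 = 131/33

L = 131/33 = 3.9697 bits/symbol


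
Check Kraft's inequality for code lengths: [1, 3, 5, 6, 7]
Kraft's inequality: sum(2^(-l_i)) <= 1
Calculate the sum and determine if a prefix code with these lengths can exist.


Sum = 2^(-1) + 2^(-3) + 2^(-5) + 2^(-6) + 2^(-7)
    = 0.5 + 0.125 + 0.03125 + 0.015625 + 0.0078125
    = 87/128 = 0.6796875
Since 0.6796875 <= 1, Kraft's inequality IS satisfied.
A prefix code with these lengths CAN exist.

Kraft sum = 0.6796875. Satisfied.


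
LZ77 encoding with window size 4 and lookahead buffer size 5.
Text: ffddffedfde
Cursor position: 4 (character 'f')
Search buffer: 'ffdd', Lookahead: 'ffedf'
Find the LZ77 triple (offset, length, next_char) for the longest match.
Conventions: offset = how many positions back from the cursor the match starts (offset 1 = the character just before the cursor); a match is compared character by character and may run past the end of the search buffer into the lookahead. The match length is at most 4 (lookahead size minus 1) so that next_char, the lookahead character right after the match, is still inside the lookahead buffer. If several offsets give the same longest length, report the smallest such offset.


Try each offset into the search buffer:
  offset=1 (pos 3, char 'd'): match length 0
  offset=2 (pos 2, char 'd'): match length 0
  offset=3 (pos 1, char 'f'): match length 1
  offset=4 (pos 0, char 'f'): match length 2
Longest match has length 2 at offset 4.
next_char = character at position 4 + 2 = 6 -> 'e'

Best match: offset=4, length=2 (matching 'ff' starting at position 0)
LZ77 triple: (4, 2, 'e')


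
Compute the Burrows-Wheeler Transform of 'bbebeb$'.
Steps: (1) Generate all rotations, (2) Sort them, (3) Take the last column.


Rotations (sorted):
  0: $bbebeb -> last char: b
  1: b$bbebe -> last char: e
  2: bbebeb$ -> last char: $
  3: beb$bbe -> last char: e
  4: bebeb$b -> last char: b
  5: eb$bbeb -> last char: b
  6: ebeb$bb -> last char: b


BWT = be$ebbb


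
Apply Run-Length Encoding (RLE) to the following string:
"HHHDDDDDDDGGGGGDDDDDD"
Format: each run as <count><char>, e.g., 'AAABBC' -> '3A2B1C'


Scanning runs left to right:
  i=0: run of 'H' x 3 -> '3H'
  i=3: run of 'D' x 7 -> '7D'
  i=10: run of 'G' x 5 -> '5G'
  i=15: run of 'D' x 6 -> '6D'

RLE = 3H7D5G6D


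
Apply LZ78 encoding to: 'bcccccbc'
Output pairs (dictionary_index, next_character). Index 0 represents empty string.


LZ78 encoding steps:
Dictionary: {0: ''}
Step 1: w='' (idx 0), next='b' -> output (0, 'b'), add 'b' as idx 1
Step 2: w='' (idx 0), next='c' -> output (0, 'c'), add 'c' as idx 2
Step 3: w='c' (idx 2), next='c' -> output (2, 'c'), add 'cc' as idx 3
Step 4: w='cc' (idx 3), next='b' -> output (3, 'b'), add 'ccb' as idx 4
Step 5: w='c' (idx 2), end of input -> output (2, '')


Encoded: [(0, 'b'), (0, 'c'), (2, 'c'), (3, 'b'), (2, '')]


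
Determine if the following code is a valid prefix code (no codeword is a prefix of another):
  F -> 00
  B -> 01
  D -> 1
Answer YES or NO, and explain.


Checking each pair (does one codeword prefix another?):
  F='00' vs B='01': no prefix
  F='00' vs D='1': no prefix
  B='01' vs F='00': no prefix
  B='01' vs D='1': no prefix
  D='1' vs F='00': no prefix
  D='1' vs B='01': no prefix
No violation found over all pairs.

YES -- this is a valid prefix code. No codeword is a prefix of any other codeword.


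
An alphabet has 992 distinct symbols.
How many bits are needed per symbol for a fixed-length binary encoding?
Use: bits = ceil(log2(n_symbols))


log2(992) = 9.9542
Bracket: 2^9 = 512 < 992 <= 2^10 = 1024
So ceil(log2(992)) = 10

bits = ceil(log2(992)) = ceil(9.9542) = 10 bits


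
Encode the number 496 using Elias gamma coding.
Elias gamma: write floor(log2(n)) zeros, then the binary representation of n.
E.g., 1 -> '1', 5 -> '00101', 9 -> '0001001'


num_bits = floor(log2(496)) + 1 = 9
leading_zeros = num_bits - 1 = 8
binary(496) = 111110000

Elias gamma(496) = '00000000' + '111110000' = 00000000111110000 (17 bits)


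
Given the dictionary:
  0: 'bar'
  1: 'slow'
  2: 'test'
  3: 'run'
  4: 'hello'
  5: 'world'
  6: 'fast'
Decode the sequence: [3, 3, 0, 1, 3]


Look up each index in the dictionary:
  3 -> 'run'
  3 -> 'run'
  0 -> 'bar'
  1 -> 'slow'
  3 -> 'run'

Decoded: "run run bar slow run"


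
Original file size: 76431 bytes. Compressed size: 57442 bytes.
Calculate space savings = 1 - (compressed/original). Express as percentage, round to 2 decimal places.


ratio = compressed/original = 57442/76431 = 0.751554
savings = 1 - ratio = 1 - 0.751554 = 0.248446
as a percentage: 0.248446 * 100 = 24.84%

Space savings = 1 - 57442/76431 = 24.84%


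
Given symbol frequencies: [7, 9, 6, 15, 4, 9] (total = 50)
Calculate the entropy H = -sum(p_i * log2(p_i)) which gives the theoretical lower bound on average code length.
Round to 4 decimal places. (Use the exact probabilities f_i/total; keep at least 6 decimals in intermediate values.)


Per-symbol terms -p_i * log2(p_i) with p_i = f_i/50:
  p = 7/50 = 0.140000: log2(p) = -2.836501, -p*log2(p) = 0.397110
  p = 9/50 = 0.180000: log2(p) = -2.473931, -p*log2(p) = 0.445308
  p = 6/50 = 0.120000: log2(p) = -3.058894, -p*log2(p) = 0.367067
  p = 15/50 = 0.300000: log2(p) = -1.736966, -p*log2(p) = 0.521090
  p = 4/50 = 0.080000: log2(p) = -3.643856, -p*log2(p) = 0.291508
  p = 9/50 = 0.180000: log2(p) = -2.473931, -p*log2(p) = 0.445308
H = 0.397110 + 0.445308 + 0.367067 + 0.521090 + 0.291508 + 0.445308 = 2.467391

H = 2.4674 bits/symbol


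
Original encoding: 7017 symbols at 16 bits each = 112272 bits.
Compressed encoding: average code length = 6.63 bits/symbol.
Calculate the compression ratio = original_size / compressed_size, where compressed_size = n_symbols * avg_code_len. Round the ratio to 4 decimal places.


original_size = n_symbols * orig_bits = 7017 * 16 = 112272 bits
compressed_size = n_symbols * avg_code_len = 7017 * 6.63 = 46522.71 bits
ratio = original_size / compressed_size = 112272 / 46522.71 = 2.4133

Compression ratio = 2.4133


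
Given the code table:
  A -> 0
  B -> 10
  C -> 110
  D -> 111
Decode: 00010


Decoding:
0 -> A
0 -> A
0 -> A
10 -> B


Result: AAAB


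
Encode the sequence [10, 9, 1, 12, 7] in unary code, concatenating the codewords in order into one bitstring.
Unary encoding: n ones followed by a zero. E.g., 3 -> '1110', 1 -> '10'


Encode each number as n ones followed by a terminating 0:
  10 -> 11111111110 (11 bits)
  9 -> 1111111110 (10 bits)
  1 -> 10 (2 bits)
  12 -> 1111111111110 (13 bits)
  7 -> 11111110 (8 bits)
Total length = 11 + 10 + 2 + 13 + 8 = 44 bits.

Unary([10, 9, 1, 12, 7]) = 11111111110111111111010111111111111011111110 (44 bits)


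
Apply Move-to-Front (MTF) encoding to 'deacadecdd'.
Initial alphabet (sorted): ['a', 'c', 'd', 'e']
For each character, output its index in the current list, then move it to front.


MTF encoding:
'd': index 2 in ['a', 'c', 'd', 'e'] -> ['d', 'a', 'c', 'e']
'e': index 3 in ['d', 'a', 'c', 'e'] -> ['e', 'd', 'a', 'c']
'a': index 2 in ['e', 'd', 'a', 'c'] -> ['a', 'e', 'd', 'c']
'c': index 3 in ['a', 'e', 'd', 'c'] -> ['c', 'a', 'e', 'd']
'a': index 1 in ['c', 'a', 'e', 'd'] -> ['a', 'c', 'e', 'd']
'd': index 3 in ['a', 'c', 'e', 'd'] -> ['d', 'a', 'c', 'e']
'e': index 3 in ['d', 'a', 'c', 'e'] -> ['e', 'd', 'a', 'c']
'c': index 3 in ['e', 'd', 'a', 'c'] -> ['c', 'e', 'd', 'a']
'd': index 2 in ['c', 'e', 'd', 'a'] -> ['d', 'c', 'e', 'a']
'd': index 0 in ['d', 'c', 'e', 'a'] -> ['d', 'c', 'e', 'a']


Output: [2, 3, 2, 3, 1, 3, 3, 3, 2, 0]


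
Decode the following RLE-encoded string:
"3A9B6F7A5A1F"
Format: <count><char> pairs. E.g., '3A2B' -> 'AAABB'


Expanding each <count><char> pair:
  3A -> 'AAA'
  9B -> 'BBBBBBBBB'
  6F -> 'FFFFFF'
  7A -> 'AAAAAAA'
  5A -> 'AAAAA'
  1F -> 'F'

Decoded = AAABBBBBBBBBFFFFFFAAAAAAAAAAAAF


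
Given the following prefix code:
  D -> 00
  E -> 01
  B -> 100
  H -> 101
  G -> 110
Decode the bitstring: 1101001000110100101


Decoding step by step:
Bits 110 -> G
Bits 100 -> B
Bits 100 -> B
Bits 01 -> E
Bits 101 -> H
Bits 00 -> D
Bits 101 -> H


Decoded message: GBBEHDH


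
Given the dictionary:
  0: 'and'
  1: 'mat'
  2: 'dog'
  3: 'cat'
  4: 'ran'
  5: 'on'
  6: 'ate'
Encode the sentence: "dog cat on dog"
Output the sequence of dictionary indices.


Look up each word in the dictionary:
  'dog' -> 2
  'cat' -> 3
  'on' -> 5
  'dog' -> 2

Encoded: [2, 3, 5, 2]


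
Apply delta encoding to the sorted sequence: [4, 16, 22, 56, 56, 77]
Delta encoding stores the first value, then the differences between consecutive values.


First value: 4
Deltas:
  16 - 4 = 12
  22 - 16 = 6
  56 - 22 = 34
  56 - 56 = 0
  77 - 56 = 21


Delta encoded: [4, 12, 6, 34, 0, 21]


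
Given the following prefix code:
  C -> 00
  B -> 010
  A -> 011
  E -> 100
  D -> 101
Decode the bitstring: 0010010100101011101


Decoding step by step:
Bits 00 -> C
Bits 100 -> E
Bits 101 -> D
Bits 00 -> C
Bits 101 -> D
Bits 011 -> A
Bits 101 -> D


Decoded message: CEDCDAD


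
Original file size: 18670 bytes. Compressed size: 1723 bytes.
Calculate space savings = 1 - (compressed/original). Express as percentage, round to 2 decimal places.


ratio = compressed/original = 1723/18670 = 0.092287
savings = 1 - ratio = 1 - 0.092287 = 0.907713
as a percentage: 0.907713 * 100 = 90.77%

Space savings = 1 - 1723/18670 = 90.77%


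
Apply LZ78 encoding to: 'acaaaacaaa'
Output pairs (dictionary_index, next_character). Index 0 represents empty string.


LZ78 encoding steps:
Dictionary: {0: ''}
Step 1: w='' (idx 0), next='a' -> output (0, 'a'), add 'a' as idx 1
Step 2: w='' (idx 0), next='c' -> output (0, 'c'), add 'c' as idx 2
Step 3: w='a' (idx 1), next='a' -> output (1, 'a'), add 'aa' as idx 3
Step 4: w='aa' (idx 3), next='c' -> output (3, 'c'), add 'aac' as idx 4
Step 5: w='aa' (idx 3), next='a' -> output (3, 'a'), add 'aaa' as idx 5


Encoded: [(0, 'a'), (0, 'c'), (1, 'a'), (3, 'c'), (3, 'a')]


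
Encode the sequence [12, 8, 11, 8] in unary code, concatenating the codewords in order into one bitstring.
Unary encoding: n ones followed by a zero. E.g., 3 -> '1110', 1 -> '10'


Encode each number as n ones followed by a terminating 0:
  12 -> 1111111111110 (13 bits)
  8 -> 111111110 (9 bits)
  11 -> 111111111110 (12 bits)
  8 -> 111111110 (9 bits)
Total length = 13 + 9 + 12 + 9 = 43 bits.

Unary([12, 8, 11, 8]) = 1111111111110111111110111111111110111111110 (43 bits)


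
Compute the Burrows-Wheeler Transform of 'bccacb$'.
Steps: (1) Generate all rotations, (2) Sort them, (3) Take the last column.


Rotations (sorted):
  0: $bccacb -> last char: b
  1: acb$bcc -> last char: c
  2: b$bccac -> last char: c
  3: bccacb$ -> last char: $
  4: cacb$bc -> last char: c
  5: cb$bcca -> last char: a
  6: ccacb$b -> last char: b


BWT = bcc$cab


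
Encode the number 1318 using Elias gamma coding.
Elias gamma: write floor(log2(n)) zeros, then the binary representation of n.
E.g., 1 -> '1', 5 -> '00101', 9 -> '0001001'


num_bits = floor(log2(1318)) + 1 = 11
leading_zeros = num_bits - 1 = 10
binary(1318) = 10100100110

Elias gamma(1318) = '0000000000' + '10100100110' = 000000000010100100110 (21 bits)


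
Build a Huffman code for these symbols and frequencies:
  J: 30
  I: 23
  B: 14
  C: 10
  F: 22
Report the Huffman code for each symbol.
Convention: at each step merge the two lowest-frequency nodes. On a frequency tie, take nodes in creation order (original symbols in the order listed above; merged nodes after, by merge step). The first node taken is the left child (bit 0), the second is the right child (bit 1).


Huffman tree construction:
Step 1: Merge C(10) + B(14) = 24
Step 2: Merge F(22) + I(23) = 45
Step 3: Merge (C+B)(24) + J(30) = 54
Step 4: Merge (F+I)(45) + ((C+B)+J)(54) = 99
Read each symbol's code off the tree from the root (left child = 0, right child = 1).

Codes:
  J: 11 (length 2)
  I: 01 (length 2)
  B: 101 (length 3)
  C: 100 (length 3)
  F: 00 (length 2)
Average code length: 222/99 = 2.2424 bits/symbol


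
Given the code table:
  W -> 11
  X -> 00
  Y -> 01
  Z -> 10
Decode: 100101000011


Decoding:
10 -> Z
01 -> Y
01 -> Y
00 -> X
00 -> X
11 -> W


Result: ZYYXXW


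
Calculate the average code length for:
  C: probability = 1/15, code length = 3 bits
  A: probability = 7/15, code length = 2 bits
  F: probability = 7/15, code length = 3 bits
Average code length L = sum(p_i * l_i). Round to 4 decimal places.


Weighted contributions p_i * l_i:
  C: (1/15) * 3 = 3/15
  A: (7/15) * 2 = 14/15
  F: (7/15) * 3 = 21/15
Sum = (3 + 14 + 21)/15 = 38/15

L = 38/15 = 2.5333 bits/symbol


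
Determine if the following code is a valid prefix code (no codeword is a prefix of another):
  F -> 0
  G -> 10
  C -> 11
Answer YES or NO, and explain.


Checking each pair (does one codeword prefix another?):
  F='0' vs G='10': no prefix
  F='0' vs C='11': no prefix
  G='10' vs F='0': no prefix
  G='10' vs C='11': no prefix
  C='11' vs F='0': no prefix
  C='11' vs G='10': no prefix
No violation found over all pairs.

YES -- this is a valid prefix code. No codeword is a prefix of any other codeword.


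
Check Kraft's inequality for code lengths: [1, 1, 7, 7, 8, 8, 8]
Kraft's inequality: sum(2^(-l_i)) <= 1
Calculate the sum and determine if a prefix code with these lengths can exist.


Sum = 2^(-1) + 2^(-1) + 2^(-7) + 2^(-7) + 2^(-8) + 2^(-8) + 2^(-8)
    = 0.5 + 0.5 + 0.0078125 + 0.0078125 + 0.00390625 + 0.00390625 + 0.00390625
    = 263/256 = 1.02734375
Since 1.02734375 > 1, Kraft's inequality is NOT satisfied.
A prefix code with these lengths CANNOT exist.

Kraft sum = 1.02734375. Not satisfied.


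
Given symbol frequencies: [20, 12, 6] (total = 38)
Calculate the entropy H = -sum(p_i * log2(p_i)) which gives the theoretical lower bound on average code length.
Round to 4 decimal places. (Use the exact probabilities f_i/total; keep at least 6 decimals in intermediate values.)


Per-symbol terms -p_i * log2(p_i) with p_i = f_i/38:
  p = 20/38 = 0.526316: log2(p) = -0.925999, -p*log2(p) = 0.487368
  p = 12/38 = 0.315789: log2(p) = -1.662965, -p*log2(p) = 0.525147
  p = 6/38 = 0.157895: log2(p) = -2.662965, -p*log2(p) = 0.420468
H = 0.487368 + 0.525147 + 0.420468 = 1.432983

H = 1.433 bits/symbol


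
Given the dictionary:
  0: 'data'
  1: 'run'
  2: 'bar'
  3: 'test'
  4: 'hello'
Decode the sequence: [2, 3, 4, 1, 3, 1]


Look up each index in the dictionary:
  2 -> 'bar'
  3 -> 'test'
  4 -> 'hello'
  1 -> 'run'
  3 -> 'test'
  1 -> 'run'

Decoded: "bar test hello run test run"


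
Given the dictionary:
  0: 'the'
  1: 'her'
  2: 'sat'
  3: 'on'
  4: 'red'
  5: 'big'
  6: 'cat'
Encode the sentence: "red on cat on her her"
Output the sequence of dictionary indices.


Look up each word in the dictionary:
  'red' -> 4
  'on' -> 3
  'cat' -> 6
  'on' -> 3
  'her' -> 1
  'her' -> 1

Encoded: [4, 3, 6, 3, 1, 1]


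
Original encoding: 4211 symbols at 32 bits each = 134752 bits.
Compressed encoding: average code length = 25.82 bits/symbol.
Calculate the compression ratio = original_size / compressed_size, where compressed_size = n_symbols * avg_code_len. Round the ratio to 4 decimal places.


original_size = n_symbols * orig_bits = 4211 * 32 = 134752 bits
compressed_size = n_symbols * avg_code_len = 4211 * 25.82 = 108728.02 bits
ratio = original_size / compressed_size = 134752 / 108728.02 = 1.2393

Compression ratio = 1.2393


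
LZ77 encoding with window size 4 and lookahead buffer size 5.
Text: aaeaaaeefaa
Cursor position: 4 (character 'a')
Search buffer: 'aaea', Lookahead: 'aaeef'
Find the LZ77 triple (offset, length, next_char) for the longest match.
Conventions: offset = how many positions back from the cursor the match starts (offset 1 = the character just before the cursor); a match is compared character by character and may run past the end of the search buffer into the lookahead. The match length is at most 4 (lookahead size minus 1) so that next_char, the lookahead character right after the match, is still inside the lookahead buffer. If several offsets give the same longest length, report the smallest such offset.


Try each offset into the search buffer:
  offset=1 (pos 3, char 'a'): match length 2
  offset=2 (pos 2, char 'e'): match length 0
  offset=3 (pos 1, char 'a'): match length 1
  offset=4 (pos 0, char 'a'): match length 3
Longest match has length 3 at offset 4.
next_char = character at position 4 + 3 = 7 -> 'e'

Best match: offset=4, length=3 (matching 'aae' starting at position 0)
LZ77 triple: (4, 3, 'e')


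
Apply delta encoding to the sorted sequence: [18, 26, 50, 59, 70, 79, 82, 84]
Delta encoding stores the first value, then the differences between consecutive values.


First value: 18
Deltas:
  26 - 18 = 8
  50 - 26 = 24
  59 - 50 = 9
  70 - 59 = 11
  79 - 70 = 9
  82 - 79 = 3
  84 - 82 = 2


Delta encoded: [18, 8, 24, 9, 11, 9, 3, 2]


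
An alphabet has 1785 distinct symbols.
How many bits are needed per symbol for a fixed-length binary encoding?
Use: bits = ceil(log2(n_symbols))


log2(1785) = 10.8017
Bracket: 2^10 = 1024 < 1785 <= 2^11 = 2048
So ceil(log2(1785)) = 11

bits = ceil(log2(1785)) = ceil(10.8017) = 11 bits


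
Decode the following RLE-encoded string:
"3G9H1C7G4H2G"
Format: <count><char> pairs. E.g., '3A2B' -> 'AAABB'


Expanding each <count><char> pair:
  3G -> 'GGG'
  9H -> 'HHHHHHHHH'
  1C -> 'C'
  7G -> 'GGGGGGG'
  4H -> 'HHHH'
  2G -> 'GG'

Decoded = GGGHHHHHHHHHCGGGGGGGHHHHGG


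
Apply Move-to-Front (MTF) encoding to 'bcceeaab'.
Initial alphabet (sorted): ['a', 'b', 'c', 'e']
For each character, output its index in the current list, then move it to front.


MTF encoding:
'b': index 1 in ['a', 'b', 'c', 'e'] -> ['b', 'a', 'c', 'e']
'c': index 2 in ['b', 'a', 'c', 'e'] -> ['c', 'b', 'a', 'e']
'c': index 0 in ['c', 'b', 'a', 'e'] -> ['c', 'b', 'a', 'e']
'e': index 3 in ['c', 'b', 'a', 'e'] -> ['e', 'c', 'b', 'a']
'e': index 0 in ['e', 'c', 'b', 'a'] -> ['e', 'c', 'b', 'a']
'a': index 3 in ['e', 'c', 'b', 'a'] -> ['a', 'e', 'c', 'b']
'a': index 0 in ['a', 'e', 'c', 'b'] -> ['a', 'e', 'c', 'b']
'b': index 3 in ['a', 'e', 'c', 'b'] -> ['b', 'a', 'e', 'c']


Output: [1, 2, 0, 3, 0, 3, 0, 3]


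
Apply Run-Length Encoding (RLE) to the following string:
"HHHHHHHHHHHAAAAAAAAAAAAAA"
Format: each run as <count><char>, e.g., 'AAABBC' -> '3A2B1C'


Scanning runs left to right:
  i=0: run of 'H' x 11 -> '11H'
  i=11: run of 'A' x 14 -> '14A'

RLE = 11H14A


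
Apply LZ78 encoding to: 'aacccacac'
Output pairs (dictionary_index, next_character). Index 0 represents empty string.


LZ78 encoding steps:
Dictionary: {0: ''}
Step 1: w='' (idx 0), next='a' -> output (0, 'a'), add 'a' as idx 1
Step 2: w='a' (idx 1), next='c' -> output (1, 'c'), add 'ac' as idx 2
Step 3: w='' (idx 0), next='c' -> output (0, 'c'), add 'c' as idx 3
Step 4: w='c' (idx 3), next='a' -> output (3, 'a'), add 'ca' as idx 4
Step 5: w='ca' (idx 4), next='c' -> output (4, 'c'), add 'cac' as idx 5


Encoded: [(0, 'a'), (1, 'c'), (0, 'c'), (3, 'a'), (4, 'c')]


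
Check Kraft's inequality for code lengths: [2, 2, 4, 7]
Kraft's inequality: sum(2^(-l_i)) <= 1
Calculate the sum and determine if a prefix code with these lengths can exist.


Sum = 2^(-2) + 2^(-2) + 2^(-4) + 2^(-7)
    = 0.25 + 0.25 + 0.0625 + 0.0078125
    = 73/128 = 0.5703125
Since 0.5703125 <= 1, Kraft's inequality IS satisfied.
A prefix code with these lengths CAN exist.

Kraft sum = 0.5703125. Satisfied.


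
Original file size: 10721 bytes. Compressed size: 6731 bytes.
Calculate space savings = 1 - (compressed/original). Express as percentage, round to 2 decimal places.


ratio = compressed/original = 6731/10721 = 0.627833
savings = 1 - ratio = 1 - 0.627833 = 0.372167
as a percentage: 0.372167 * 100 = 37.22%

Space savings = 1 - 6731/10721 = 37.22%


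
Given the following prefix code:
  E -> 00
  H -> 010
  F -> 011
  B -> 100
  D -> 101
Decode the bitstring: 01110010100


Decoding step by step:
Bits 011 -> F
Bits 100 -> B
Bits 101 -> D
Bits 00 -> E


Decoded message: FBDE


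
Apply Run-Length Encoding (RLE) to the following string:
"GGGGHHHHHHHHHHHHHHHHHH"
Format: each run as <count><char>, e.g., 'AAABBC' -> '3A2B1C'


Scanning runs left to right:
  i=0: run of 'G' x 4 -> '4G'
  i=4: run of 'H' x 18 -> '18H'

RLE = 4G18H


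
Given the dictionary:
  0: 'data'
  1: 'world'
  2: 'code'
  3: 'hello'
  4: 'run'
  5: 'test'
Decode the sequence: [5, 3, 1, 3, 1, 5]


Look up each index in the dictionary:
  5 -> 'test'
  3 -> 'hello'
  1 -> 'world'
  3 -> 'hello'
  1 -> 'world'
  5 -> 'test'

Decoded: "test hello world hello world test"


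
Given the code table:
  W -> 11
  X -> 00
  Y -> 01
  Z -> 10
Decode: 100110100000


Decoding:
10 -> Z
01 -> Y
10 -> Z
10 -> Z
00 -> X
00 -> X


Result: ZYZZXX


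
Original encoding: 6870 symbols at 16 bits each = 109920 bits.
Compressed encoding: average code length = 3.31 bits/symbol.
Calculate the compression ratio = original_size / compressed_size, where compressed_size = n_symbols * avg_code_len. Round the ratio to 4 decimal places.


original_size = n_symbols * orig_bits = 6870 * 16 = 109920 bits
compressed_size = n_symbols * avg_code_len = 6870 * 3.31 = 22739.7 bits
ratio = original_size / compressed_size = 109920 / 22739.7 = 4.8338

Compression ratio = 4.8338


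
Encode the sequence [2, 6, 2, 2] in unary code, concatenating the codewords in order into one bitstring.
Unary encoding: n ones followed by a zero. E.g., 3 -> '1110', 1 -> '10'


Encode each number as n ones followed by a terminating 0:
  2 -> 110 (3 bits)
  6 -> 1111110 (7 bits)
  2 -> 110 (3 bits)
  2 -> 110 (3 bits)
Total length = 3 + 7 + 3 + 3 = 16 bits.

Unary([2, 6, 2, 2]) = 1101111110110110 (16 bits)


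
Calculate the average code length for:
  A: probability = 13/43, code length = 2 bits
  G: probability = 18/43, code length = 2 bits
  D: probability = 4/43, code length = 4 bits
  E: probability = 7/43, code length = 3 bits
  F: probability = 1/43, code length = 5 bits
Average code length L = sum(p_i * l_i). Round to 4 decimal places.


Weighted contributions p_i * l_i:
  A: (13/43) * 2 = 26/43
  G: (18/43) * 2 = 36/43
  D: (4/43) * 4 = 16/43
  E: (7/43) * 3 = 21/43
  F: (1/43) * 5 = 5/43
Sum = (26 + 36 + 16 + 21 + 5)/43 = 104/43

L = 104/43 = 2.4186 bits/symbol


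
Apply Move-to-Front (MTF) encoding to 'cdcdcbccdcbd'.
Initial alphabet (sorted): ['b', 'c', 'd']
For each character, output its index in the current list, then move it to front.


MTF encoding:
'c': index 1 in ['b', 'c', 'd'] -> ['c', 'b', 'd']
'd': index 2 in ['c', 'b', 'd'] -> ['d', 'c', 'b']
'c': index 1 in ['d', 'c', 'b'] -> ['c', 'd', 'b']
'd': index 1 in ['c', 'd', 'b'] -> ['d', 'c', 'b']
'c': index 1 in ['d', 'c', 'b'] -> ['c', 'd', 'b']
'b': index 2 in ['c', 'd', 'b'] -> ['b', 'c', 'd']
'c': index 1 in ['b', 'c', 'd'] -> ['c', 'b', 'd']
'c': index 0 in ['c', 'b', 'd'] -> ['c', 'b', 'd']
'd': index 2 in ['c', 'b', 'd'] -> ['d', 'c', 'b']
'c': index 1 in ['d', 'c', 'b'] -> ['c', 'd', 'b']
'b': index 2 in ['c', 'd', 'b'] -> ['b', 'c', 'd']
'd': index 2 in ['b', 'c', 'd'] -> ['d', 'b', 'c']


Output: [1, 2, 1, 1, 1, 2, 1, 0, 2, 1, 2, 2]


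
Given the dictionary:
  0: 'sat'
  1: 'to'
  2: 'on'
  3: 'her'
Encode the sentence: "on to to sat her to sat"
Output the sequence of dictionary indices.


Look up each word in the dictionary:
  'on' -> 2
  'to' -> 1
  'to' -> 1
  'sat' -> 0
  'her' -> 3
  'to' -> 1
  'sat' -> 0

Encoded: [2, 1, 1, 0, 3, 1, 0]


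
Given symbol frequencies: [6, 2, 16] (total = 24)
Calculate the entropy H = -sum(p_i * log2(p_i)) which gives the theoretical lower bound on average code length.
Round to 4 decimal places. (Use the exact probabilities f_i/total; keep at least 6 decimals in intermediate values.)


Per-symbol terms -p_i * log2(p_i) with p_i = f_i/24:
  p = 6/24 = 0.250000: log2(p) = -2.000000, -p*log2(p) = 0.500000
  p = 2/24 = 0.083333: log2(p) = -3.584963, -p*log2(p) = 0.298747
  p = 16/24 = 0.666667: log2(p) = -0.584963, -p*log2(p) = 0.389975
H = 0.500000 + 0.298747 + 0.389975 = 1.188722

H = 1.1887 bits/symbol


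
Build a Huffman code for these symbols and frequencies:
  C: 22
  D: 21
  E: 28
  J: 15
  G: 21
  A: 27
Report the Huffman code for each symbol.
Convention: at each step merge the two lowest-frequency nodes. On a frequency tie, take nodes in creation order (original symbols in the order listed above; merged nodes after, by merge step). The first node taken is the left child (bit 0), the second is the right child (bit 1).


Huffman tree construction:
Step 1: Merge J(15) + D(21) = 36
Step 2: Merge G(21) + C(22) = 43
Step 3: Merge A(27) + E(28) = 55
Step 4: Merge (J+D)(36) + (G+C)(43) = 79
Step 5: Merge (A+E)(55) + ((J+D)+(G+C))(79) = 134
Read each symbol's code off the tree from the root (left child = 0, right child = 1).

Codes:
  C: 111 (length 3)
  D: 101 (length 3)
  E: 01 (length 2)
  J: 100 (length 3)
  G: 110 (length 3)
  A: 00 (length 2)
Average code length: 347/134 = 2.5896 bits/symbol


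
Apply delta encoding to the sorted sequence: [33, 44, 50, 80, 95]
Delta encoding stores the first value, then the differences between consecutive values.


First value: 33
Deltas:
  44 - 33 = 11
  50 - 44 = 6
  80 - 50 = 30
  95 - 80 = 15


Delta encoded: [33, 11, 6, 30, 15]


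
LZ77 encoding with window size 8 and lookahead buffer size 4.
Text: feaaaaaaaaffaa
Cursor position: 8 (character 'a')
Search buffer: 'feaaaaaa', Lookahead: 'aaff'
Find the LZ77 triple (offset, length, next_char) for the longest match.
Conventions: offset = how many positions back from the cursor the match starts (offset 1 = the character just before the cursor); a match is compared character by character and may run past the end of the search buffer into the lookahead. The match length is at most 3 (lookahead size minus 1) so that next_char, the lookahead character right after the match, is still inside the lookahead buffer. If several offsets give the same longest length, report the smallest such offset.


Try each offset into the search buffer:
  offset=1 (pos 7, char 'a'): match length 2
  offset=2 (pos 6, char 'a'): match length 2
  offset=3 (pos 5, char 'a'): match length 2
  offset=4 (pos 4, char 'a'): match length 2
  offset=5 (pos 3, char 'a'): match length 2
  offset=6 (pos 2, char 'a'): match length 2
  offset=7 (pos 1, char 'e'): match length 0
  offset=8 (pos 0, char 'f'): match length 0
Longest match has length 2, found at offsets 1, 2, 3, 4, 5, 6; take the smallest, offset 1.
next_char = character at position 8 + 2 = 10 -> 'f'

Best match: offset=1, length=2 (matching 'aa' starting at position 7)
LZ77 triple: (1, 2, 'f')


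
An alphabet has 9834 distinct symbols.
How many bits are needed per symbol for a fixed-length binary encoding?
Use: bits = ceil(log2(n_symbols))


log2(9834) = 13.2636
Bracket: 2^13 = 8192 < 9834 <= 2^14 = 16384
So ceil(log2(9834)) = 14

bits = ceil(log2(9834)) = ceil(13.2636) = 14 bits


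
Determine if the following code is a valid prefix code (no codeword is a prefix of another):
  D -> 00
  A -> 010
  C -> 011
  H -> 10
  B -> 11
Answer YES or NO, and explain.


Checking each pair (does one codeword prefix another?):
  D='00' vs A='010': no prefix
  D='00' vs C='011': no prefix
  D='00' vs H='10': no prefix
  D='00' vs B='11': no prefix
  A='010' vs D='00': no prefix
  A='010' vs C='011': no prefix
  A='010' vs H='10': no prefix
  A='010' vs B='11': no prefix
  C='011' vs D='00': no prefix
  C='011' vs A='010': no prefix
  C='011' vs H='10': no prefix
  C='011' vs B='11': no prefix
  H='10' vs D='00': no prefix
  H='10' vs A='010': no prefix
  H='10' vs C='011': no prefix
  H='10' vs B='11': no prefix
  B='11' vs D='00': no prefix
  B='11' vs A='010': no prefix
  B='11' vs C='011': no prefix
  B='11' vs H='10': no prefix
No violation found over all pairs.

YES -- this is a valid prefix code. No codeword is a prefix of any other codeword.


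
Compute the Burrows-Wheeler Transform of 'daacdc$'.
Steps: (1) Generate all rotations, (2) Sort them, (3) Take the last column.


Rotations (sorted):
  0: $daacdc -> last char: c
  1: aacdc$d -> last char: d
  2: acdc$da -> last char: a
  3: c$daacd -> last char: d
  4: cdc$daa -> last char: a
  5: daacdc$ -> last char: $
  6: dc$daac -> last char: c


BWT = cdada$c


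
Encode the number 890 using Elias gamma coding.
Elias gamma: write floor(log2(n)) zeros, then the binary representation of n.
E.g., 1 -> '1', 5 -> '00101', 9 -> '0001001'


num_bits = floor(log2(890)) + 1 = 10
leading_zeros = num_bits - 1 = 9
binary(890) = 1101111010

Elias gamma(890) = '000000000' + '1101111010' = 0000000001101111010 (19 bits)


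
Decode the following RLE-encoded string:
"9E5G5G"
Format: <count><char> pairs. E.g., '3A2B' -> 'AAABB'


Expanding each <count><char> pair:
  9E -> 'EEEEEEEEE'
  5G -> 'GGGGG'
  5G -> 'GGGGG'

Decoded = EEEEEEEEEGGGGGGGGGG


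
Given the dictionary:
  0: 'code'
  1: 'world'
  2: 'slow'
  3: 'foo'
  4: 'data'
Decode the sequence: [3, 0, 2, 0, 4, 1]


Look up each index in the dictionary:
  3 -> 'foo'
  0 -> 'code'
  2 -> 'slow'
  0 -> 'code'
  4 -> 'data'
  1 -> 'world'

Decoded: "foo code slow code data world"


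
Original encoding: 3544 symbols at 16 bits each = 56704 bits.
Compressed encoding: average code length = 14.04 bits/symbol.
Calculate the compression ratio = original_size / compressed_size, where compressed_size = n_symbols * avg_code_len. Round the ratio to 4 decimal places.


original_size = n_symbols * orig_bits = 3544 * 16 = 56704 bits
compressed_size = n_symbols * avg_code_len = 3544 * 14.04 = 49757.76 bits
ratio = original_size / compressed_size = 56704 / 49757.76 = 1.1396

Compression ratio = 1.1396


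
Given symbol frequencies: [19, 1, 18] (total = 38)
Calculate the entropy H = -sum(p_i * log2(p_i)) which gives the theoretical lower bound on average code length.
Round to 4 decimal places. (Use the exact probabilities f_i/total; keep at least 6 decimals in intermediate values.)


Per-symbol terms -p_i * log2(p_i) with p_i = f_i/38:
  p = 19/38 = 0.500000: log2(p) = -1.000000, -p*log2(p) = 0.500000
  p = 1/38 = 0.026316: log2(p) = -5.247928, -p*log2(p) = 0.138103
  p = 18/38 = 0.473684: log2(p) = -1.078003, -p*log2(p) = 0.510633
H = 0.500000 + 0.138103 + 0.510633 = 1.148736

H = 1.1487 bits/symbol
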